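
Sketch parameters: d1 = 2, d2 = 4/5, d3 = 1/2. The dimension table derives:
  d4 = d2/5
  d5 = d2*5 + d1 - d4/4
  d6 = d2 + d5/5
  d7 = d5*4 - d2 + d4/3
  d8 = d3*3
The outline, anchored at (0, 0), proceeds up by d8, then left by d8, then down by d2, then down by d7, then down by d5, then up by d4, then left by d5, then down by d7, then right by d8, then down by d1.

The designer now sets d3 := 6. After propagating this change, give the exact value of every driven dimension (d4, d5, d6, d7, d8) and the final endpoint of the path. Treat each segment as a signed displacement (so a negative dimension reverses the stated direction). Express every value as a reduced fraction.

Apply edit: d3 := 6
  d4 = d2/5 = 4/25
  d5 = d2*5 + d1 - d4/4 = 149/25
  d6 = d2 + d5/5 = 249/125
  d7 = d5*4 - d2 + d4/3 = 1732/75
  d8 = d3*3 = 18
Walk from origin (0, 0):
  seg 1: up by d8 = 18 → (0, 18)
  seg 2: left by d8 = 18 → (-18, 18)
  seg 3: down by d2 = 4/5 → (-18, 86/5)
  seg 4: down by d7 = 1732/75 → (-18, -442/75)
  seg 5: down by d5 = 149/25 → (-18, -889/75)
  seg 6: up by d4 = 4/25 → (-18, -877/75)
  seg 7: left by d5 = 149/25 → (-599/25, -877/75)
  seg 8: down by d7 = 1732/75 → (-599/25, -2609/75)
  seg 9: right by d8 = 18 → (-149/25, -2609/75)
  seg 10: down by d1 = 2 → (-149/25, -2759/75)

d4 = 4/25
d5 = 149/25
d6 = 249/125
d7 = 1732/75
d8 = 18
endpoint = (-149/25, -2759/75)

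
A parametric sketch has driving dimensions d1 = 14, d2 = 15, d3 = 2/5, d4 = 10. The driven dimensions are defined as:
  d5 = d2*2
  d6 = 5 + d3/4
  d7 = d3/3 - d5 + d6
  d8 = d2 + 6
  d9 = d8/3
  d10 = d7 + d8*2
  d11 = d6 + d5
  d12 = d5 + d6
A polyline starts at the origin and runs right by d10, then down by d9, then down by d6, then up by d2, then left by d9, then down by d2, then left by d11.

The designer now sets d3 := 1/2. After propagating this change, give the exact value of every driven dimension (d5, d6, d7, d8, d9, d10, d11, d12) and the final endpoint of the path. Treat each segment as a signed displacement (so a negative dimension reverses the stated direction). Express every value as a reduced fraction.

Apply edit: d3 := 1/2
  d5 = d2*2 = 30
  d6 = 5 + d3/4 = 41/8
  d7 = d3/3 - d5 + d6 = -593/24
  d8 = d2 + 6 = 21
  d9 = d8/3 = 7
  d10 = d7 + d8*2 = 415/24
  d11 = d6 + d5 = 281/8
  d12 = d5 + d6 = 281/8
Walk from origin (0, 0):
  seg 1: right by d10 = 415/24 → (415/24, 0)
  seg 2: down by d9 = 7 → (415/24, -7)
  seg 3: down by d6 = 41/8 → (415/24, -97/8)
  seg 4: up by d2 = 15 → (415/24, 23/8)
  seg 5: left by d9 = 7 → (247/24, 23/8)
  seg 6: down by d2 = 15 → (247/24, -97/8)
  seg 7: left by d11 = 281/8 → (-149/6, -97/8)

d5 = 30
d6 = 41/8
d7 = -593/24
d8 = 21
d9 = 7
d10 = 415/24
d11 = 281/8
d12 = 281/8
endpoint = (-149/6, -97/8)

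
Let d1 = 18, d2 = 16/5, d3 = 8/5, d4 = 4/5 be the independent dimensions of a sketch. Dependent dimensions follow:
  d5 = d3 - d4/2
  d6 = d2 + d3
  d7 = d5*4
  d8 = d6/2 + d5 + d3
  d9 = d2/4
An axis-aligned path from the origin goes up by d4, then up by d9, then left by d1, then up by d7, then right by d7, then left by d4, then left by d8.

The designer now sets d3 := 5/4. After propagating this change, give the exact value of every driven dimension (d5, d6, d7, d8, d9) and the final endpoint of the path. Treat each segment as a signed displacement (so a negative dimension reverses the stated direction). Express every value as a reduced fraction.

Apply edit: d3 := 5/4
  d5 = d3 - d4/2 = 17/20
  d6 = d2 + d3 = 89/20
  d7 = d5*4 = 17/5
  d8 = d6/2 + d5 + d3 = 173/40
  d9 = d2/4 = 4/5
Walk from origin (0, 0):
  seg 1: up by d4 = 4/5 → (0, 4/5)
  seg 2: up by d9 = 4/5 → (0, 8/5)
  seg 3: left by d1 = 18 → (-18, 8/5)
  seg 4: up by d7 = 17/5 → (-18, 5)
  seg 5: right by d7 = 17/5 → (-73/5, 5)
  seg 6: left by d4 = 4/5 → (-77/5, 5)
  seg 7: left by d8 = 173/40 → (-789/40, 5)

d5 = 17/20
d6 = 89/20
d7 = 17/5
d8 = 173/40
d9 = 4/5
endpoint = (-789/40, 5)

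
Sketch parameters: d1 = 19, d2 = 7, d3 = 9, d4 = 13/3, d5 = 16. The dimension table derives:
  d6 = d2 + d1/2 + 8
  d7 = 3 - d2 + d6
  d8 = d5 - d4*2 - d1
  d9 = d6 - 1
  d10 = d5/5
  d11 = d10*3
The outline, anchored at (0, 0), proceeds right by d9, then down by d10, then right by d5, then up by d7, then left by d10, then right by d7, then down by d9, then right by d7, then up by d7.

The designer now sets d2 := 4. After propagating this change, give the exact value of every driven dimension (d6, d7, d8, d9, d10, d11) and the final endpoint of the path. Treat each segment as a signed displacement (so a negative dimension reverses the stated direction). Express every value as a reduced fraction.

Apply edit: d2 := 4
  d6 = d2 + d1/2 + 8 = 43/2
  d7 = 3 - d2 + d6 = 41/2
  d8 = d5 - d4*2 - d1 = -35/3
  d9 = d6 - 1 = 41/2
  d10 = d5/5 = 16/5
  d11 = d10*3 = 48/5
Walk from origin (0, 0):
  seg 1: right by d9 = 41/2 → (41/2, 0)
  seg 2: down by d10 = 16/5 → (41/2, -16/5)
  seg 3: right by d5 = 16 → (73/2, -16/5)
  seg 4: up by d7 = 41/2 → (73/2, 173/10)
  seg 5: left by d10 = 16/5 → (333/10, 173/10)
  seg 6: right by d7 = 41/2 → (269/5, 173/10)
  seg 7: down by d9 = 41/2 → (269/5, -16/5)
  seg 8: right by d7 = 41/2 → (743/10, -16/5)
  seg 9: up by d7 = 41/2 → (743/10, 173/10)

d6 = 43/2
d7 = 41/2
d8 = -35/3
d9 = 41/2
d10 = 16/5
d11 = 48/5
endpoint = (743/10, 173/10)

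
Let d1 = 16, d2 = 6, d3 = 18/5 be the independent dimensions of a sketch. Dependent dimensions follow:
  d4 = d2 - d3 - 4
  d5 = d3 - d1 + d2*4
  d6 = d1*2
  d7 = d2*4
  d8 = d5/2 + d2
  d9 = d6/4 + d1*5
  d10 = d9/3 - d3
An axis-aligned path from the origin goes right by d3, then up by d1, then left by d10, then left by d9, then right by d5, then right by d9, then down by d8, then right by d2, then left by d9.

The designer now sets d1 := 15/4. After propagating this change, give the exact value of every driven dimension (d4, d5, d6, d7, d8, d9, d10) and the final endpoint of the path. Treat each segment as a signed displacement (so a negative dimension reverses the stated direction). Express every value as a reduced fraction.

Apply edit: d1 := 15/4
  d4 = d2 - d3 - 4 = -8/5
  d5 = d3 - d1 + d2*4 = 477/20
  d6 = d1*2 = 15/2
  d7 = d2*4 = 24
  d8 = d5/2 + d2 = 717/40
  d9 = d6/4 + d1*5 = 165/8
  d10 = d9/3 - d3 = 131/40
Walk from origin (0, 0):
  seg 1: right by d3 = 18/5 → (18/5, 0)
  seg 2: up by d1 = 15/4 → (18/5, 15/4)
  seg 3: left by d10 = 131/40 → (13/40, 15/4)
  seg 4: left by d9 = 165/8 → (-203/10, 15/4)
  seg 5: right by d5 = 477/20 → (71/20, 15/4)
  seg 6: right by d9 = 165/8 → (967/40, 15/4)
  seg 7: down by d8 = 717/40 → (967/40, -567/40)
  seg 8: right by d2 = 6 → (1207/40, -567/40)
  seg 9: left by d9 = 165/8 → (191/20, -567/40)

d4 = -8/5
d5 = 477/20
d6 = 15/2
d7 = 24
d8 = 717/40
d9 = 165/8
d10 = 131/40
endpoint = (191/20, -567/40)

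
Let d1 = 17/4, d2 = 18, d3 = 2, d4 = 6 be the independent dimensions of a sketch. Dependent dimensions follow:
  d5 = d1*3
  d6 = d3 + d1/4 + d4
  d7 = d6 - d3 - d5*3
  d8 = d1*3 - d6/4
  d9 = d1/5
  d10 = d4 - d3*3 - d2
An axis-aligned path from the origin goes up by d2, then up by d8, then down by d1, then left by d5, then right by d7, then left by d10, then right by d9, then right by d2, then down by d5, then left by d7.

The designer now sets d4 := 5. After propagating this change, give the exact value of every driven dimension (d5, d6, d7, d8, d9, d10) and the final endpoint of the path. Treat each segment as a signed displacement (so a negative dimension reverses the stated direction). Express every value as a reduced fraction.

Apply edit: d4 := 5
  d5 = d1*3 = 51/4
  d6 = d3 + d1/4 + d4 = 129/16
  d7 = d6 - d3 - d5*3 = -515/16
  d8 = d1*3 - d6/4 = 687/64
  d9 = d1/5 = 17/20
  d10 = d4 - d3*3 - d2 = -19
Walk from origin (0, 0):
  seg 1: up by d2 = 18 → (0, 18)
  seg 2: up by d8 = 687/64 → (0, 1839/64)
  seg 3: down by d1 = 17/4 → (0, 1567/64)
  seg 4: left by d5 = 51/4 → (-51/4, 1567/64)
  seg 5: right by d7 = -515/16 → (-719/16, 1567/64)
  seg 6: left by d10 = -19 → (-415/16, 1567/64)
  seg 7: right by d9 = 17/20 → (-2007/80, 1567/64)
  seg 8: right by d2 = 18 → (-567/80, 1567/64)
  seg 9: down by d5 = 51/4 → (-567/80, 751/64)
  seg 10: left by d7 = -515/16 → (251/10, 751/64)

d5 = 51/4
d6 = 129/16
d7 = -515/16
d8 = 687/64
d9 = 17/20
d10 = -19
endpoint = (251/10, 751/64)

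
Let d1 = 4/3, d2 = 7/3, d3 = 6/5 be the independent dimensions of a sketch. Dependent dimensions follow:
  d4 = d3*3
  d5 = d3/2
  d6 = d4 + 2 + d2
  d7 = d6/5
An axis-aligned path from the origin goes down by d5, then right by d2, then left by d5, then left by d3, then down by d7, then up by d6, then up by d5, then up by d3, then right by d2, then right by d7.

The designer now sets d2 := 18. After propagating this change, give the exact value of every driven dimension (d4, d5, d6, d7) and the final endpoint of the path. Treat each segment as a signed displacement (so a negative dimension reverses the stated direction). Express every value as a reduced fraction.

d4 = 18/5
d5 = 3/5
d6 = 118/5
d7 = 118/25
endpoint = (973/25, 502/25)

Apply edit: d2 := 18
  d4 = d3*3 = 18/5
  d5 = d3/2 = 3/5
  d6 = d4 + 2 + d2 = 118/5
  d7 = d6/5 = 118/25
Walk from origin (0, 0):
  seg 1: down by d5 = 3/5 → (0, -3/5)
  seg 2: right by d2 = 18 → (18, -3/5)
  seg 3: left by d5 = 3/5 → (87/5, -3/5)
  seg 4: left by d3 = 6/5 → (81/5, -3/5)
  seg 5: down by d7 = 118/25 → (81/5, -133/25)
  seg 6: up by d6 = 118/5 → (81/5, 457/25)
  seg 7: up by d5 = 3/5 → (81/5, 472/25)
  seg 8: up by d3 = 6/5 → (81/5, 502/25)
  seg 9: right by d2 = 18 → (171/5, 502/25)
  seg 10: right by d7 = 118/25 → (973/25, 502/25)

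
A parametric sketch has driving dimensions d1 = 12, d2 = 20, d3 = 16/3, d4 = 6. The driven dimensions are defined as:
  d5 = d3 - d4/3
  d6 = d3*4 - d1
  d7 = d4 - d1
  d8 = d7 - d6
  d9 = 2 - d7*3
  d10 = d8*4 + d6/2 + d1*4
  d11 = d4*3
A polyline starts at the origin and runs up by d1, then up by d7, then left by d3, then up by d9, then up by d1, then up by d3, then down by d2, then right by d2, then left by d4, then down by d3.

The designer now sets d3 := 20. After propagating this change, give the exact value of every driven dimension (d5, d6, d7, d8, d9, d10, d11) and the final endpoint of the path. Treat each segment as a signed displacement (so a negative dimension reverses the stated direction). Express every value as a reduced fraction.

d5 = 18
d6 = 68
d7 = -6
d8 = -74
d9 = 20
d10 = -214
d11 = 18
endpoint = (-6, 18)

Apply edit: d3 := 20
  d5 = d3 - d4/3 = 18
  d6 = d3*4 - d1 = 68
  d7 = d4 - d1 = -6
  d8 = d7 - d6 = -74
  d9 = 2 - d7*3 = 20
  d10 = d8*4 + d6/2 + d1*4 = -214
  d11 = d4*3 = 18
Walk from origin (0, 0):
  seg 1: up by d1 = 12 → (0, 12)
  seg 2: up by d7 = -6 → (0, 6)
  seg 3: left by d3 = 20 → (-20, 6)
  seg 4: up by d9 = 20 → (-20, 26)
  seg 5: up by d1 = 12 → (-20, 38)
  seg 6: up by d3 = 20 → (-20, 58)
  seg 7: down by d2 = 20 → (-20, 38)
  seg 8: right by d2 = 20 → (0, 38)
  seg 9: left by d4 = 6 → (-6, 38)
  seg 10: down by d3 = 20 → (-6, 18)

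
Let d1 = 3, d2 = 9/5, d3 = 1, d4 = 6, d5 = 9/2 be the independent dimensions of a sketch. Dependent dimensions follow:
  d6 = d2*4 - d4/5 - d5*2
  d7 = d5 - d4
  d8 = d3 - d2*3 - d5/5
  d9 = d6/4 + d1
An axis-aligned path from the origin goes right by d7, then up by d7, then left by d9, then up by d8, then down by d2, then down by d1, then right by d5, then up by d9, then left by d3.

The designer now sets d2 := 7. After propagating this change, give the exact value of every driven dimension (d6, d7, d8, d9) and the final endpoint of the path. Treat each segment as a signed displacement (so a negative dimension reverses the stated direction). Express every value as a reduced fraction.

d6 = 89/5
d7 = -3/2
d8 = -209/10
d9 = 149/20
endpoint = (-109/20, -499/20)

Apply edit: d2 := 7
  d6 = d2*4 - d4/5 - d5*2 = 89/5
  d7 = d5 - d4 = -3/2
  d8 = d3 - d2*3 - d5/5 = -209/10
  d9 = d6/4 + d1 = 149/20
Walk from origin (0, 0):
  seg 1: right by d7 = -3/2 → (-3/2, 0)
  seg 2: up by d7 = -3/2 → (-3/2, -3/2)
  seg 3: left by d9 = 149/20 → (-179/20, -3/2)
  seg 4: up by d8 = -209/10 → (-179/20, -112/5)
  seg 5: down by d2 = 7 → (-179/20, -147/5)
  seg 6: down by d1 = 3 → (-179/20, -162/5)
  seg 7: right by d5 = 9/2 → (-89/20, -162/5)
  seg 8: up by d9 = 149/20 → (-89/20, -499/20)
  seg 9: left by d3 = 1 → (-109/20, -499/20)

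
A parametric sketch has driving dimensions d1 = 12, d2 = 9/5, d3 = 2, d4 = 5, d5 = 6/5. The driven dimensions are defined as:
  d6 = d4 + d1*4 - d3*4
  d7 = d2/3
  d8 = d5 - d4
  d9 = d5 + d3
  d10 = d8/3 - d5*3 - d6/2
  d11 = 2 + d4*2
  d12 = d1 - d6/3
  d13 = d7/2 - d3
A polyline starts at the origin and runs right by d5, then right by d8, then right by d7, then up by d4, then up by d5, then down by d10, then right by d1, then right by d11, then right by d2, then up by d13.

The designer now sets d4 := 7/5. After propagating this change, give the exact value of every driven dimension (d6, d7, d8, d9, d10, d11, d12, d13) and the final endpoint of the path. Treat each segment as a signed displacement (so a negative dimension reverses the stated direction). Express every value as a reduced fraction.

d6 = 207/5
d7 = 3/5
d8 = -1/5
d9 = 16/5
d10 = -731/30
d11 = 24/5
d12 = -9/5
d13 = -17/10
endpoint = (101/5, 379/15)

Apply edit: d4 := 7/5
  d6 = d4 + d1*4 - d3*4 = 207/5
  d7 = d2/3 = 3/5
  d8 = d5 - d4 = -1/5
  d9 = d5 + d3 = 16/5
  d10 = d8/3 - d5*3 - d6/2 = -731/30
  d11 = 2 + d4*2 = 24/5
  d12 = d1 - d6/3 = -9/5
  d13 = d7/2 - d3 = -17/10
Walk from origin (0, 0):
  seg 1: right by d5 = 6/5 → (6/5, 0)
  seg 2: right by d8 = -1/5 → (1, 0)
  seg 3: right by d7 = 3/5 → (8/5, 0)
  seg 4: up by d4 = 7/5 → (8/5, 7/5)
  seg 5: up by d5 = 6/5 → (8/5, 13/5)
  seg 6: down by d10 = -731/30 → (8/5, 809/30)
  seg 7: right by d1 = 12 → (68/5, 809/30)
  seg 8: right by d11 = 24/5 → (92/5, 809/30)
  seg 9: right by d2 = 9/5 → (101/5, 809/30)
  seg 10: up by d13 = -17/10 → (101/5, 379/15)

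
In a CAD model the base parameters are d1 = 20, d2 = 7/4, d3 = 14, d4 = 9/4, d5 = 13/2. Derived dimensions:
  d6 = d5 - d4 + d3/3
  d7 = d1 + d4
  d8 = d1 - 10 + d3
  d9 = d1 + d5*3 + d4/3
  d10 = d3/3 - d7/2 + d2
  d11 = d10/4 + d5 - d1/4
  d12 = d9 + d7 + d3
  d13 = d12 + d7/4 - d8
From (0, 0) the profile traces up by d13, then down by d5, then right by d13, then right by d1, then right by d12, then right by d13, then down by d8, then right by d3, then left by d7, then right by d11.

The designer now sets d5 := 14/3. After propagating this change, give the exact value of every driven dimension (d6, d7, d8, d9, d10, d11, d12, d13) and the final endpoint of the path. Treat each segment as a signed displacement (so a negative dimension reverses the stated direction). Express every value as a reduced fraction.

d6 = 85/12
d7 = 89/4
d8 = 24
d9 = 139/4
d10 = -113/24
d11 = -145/96
d12 = 71
d13 = 841/16
endpoint = (17891/96, 1147/48)

Apply edit: d5 := 14/3
  d6 = d5 - d4 + d3/3 = 85/12
  d7 = d1 + d4 = 89/4
  d8 = d1 - 10 + d3 = 24
  d9 = d1 + d5*3 + d4/3 = 139/4
  d10 = d3/3 - d7/2 + d2 = -113/24
  d11 = d10/4 + d5 - d1/4 = -145/96
  d12 = d9 + d7 + d3 = 71
  d13 = d12 + d7/4 - d8 = 841/16
Walk from origin (0, 0):
  seg 1: up by d13 = 841/16 → (0, 841/16)
  seg 2: down by d5 = 14/3 → (0, 2299/48)
  seg 3: right by d13 = 841/16 → (841/16, 2299/48)
  seg 4: right by d1 = 20 → (1161/16, 2299/48)
  seg 5: right by d12 = 71 → (2297/16, 2299/48)
  seg 6: right by d13 = 841/16 → (1569/8, 2299/48)
  seg 7: down by d8 = 24 → (1569/8, 1147/48)
  seg 8: right by d3 = 14 → (1681/8, 1147/48)
  seg 9: left by d7 = 89/4 → (1503/8, 1147/48)
  seg 10: right by d11 = -145/96 → (17891/96, 1147/48)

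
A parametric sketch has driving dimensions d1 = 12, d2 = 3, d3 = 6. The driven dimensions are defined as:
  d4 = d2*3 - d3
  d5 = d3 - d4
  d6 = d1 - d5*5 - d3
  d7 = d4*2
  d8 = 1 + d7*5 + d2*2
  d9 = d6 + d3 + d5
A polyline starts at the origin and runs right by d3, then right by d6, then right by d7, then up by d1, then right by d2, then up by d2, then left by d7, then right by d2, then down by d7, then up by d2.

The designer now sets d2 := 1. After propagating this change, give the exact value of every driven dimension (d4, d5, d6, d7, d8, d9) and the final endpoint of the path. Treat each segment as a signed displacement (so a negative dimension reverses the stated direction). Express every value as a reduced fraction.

Apply edit: d2 := 1
  d4 = d2*3 - d3 = -3
  d5 = d3 - d4 = 9
  d6 = d1 - d5*5 - d3 = -39
  d7 = d4*2 = -6
  d8 = 1 + d7*5 + d2*2 = -27
  d9 = d6 + d3 + d5 = -24
Walk from origin (0, 0):
  seg 1: right by d3 = 6 → (6, 0)
  seg 2: right by d6 = -39 → (-33, 0)
  seg 3: right by d7 = -6 → (-39, 0)
  seg 4: up by d1 = 12 → (-39, 12)
  seg 5: right by d2 = 1 → (-38, 12)
  seg 6: up by d2 = 1 → (-38, 13)
  seg 7: left by d7 = -6 → (-32, 13)
  seg 8: right by d2 = 1 → (-31, 13)
  seg 9: down by d7 = -6 → (-31, 19)
  seg 10: up by d2 = 1 → (-31, 20)

d4 = -3
d5 = 9
d6 = -39
d7 = -6
d8 = -27
d9 = -24
endpoint = (-31, 20)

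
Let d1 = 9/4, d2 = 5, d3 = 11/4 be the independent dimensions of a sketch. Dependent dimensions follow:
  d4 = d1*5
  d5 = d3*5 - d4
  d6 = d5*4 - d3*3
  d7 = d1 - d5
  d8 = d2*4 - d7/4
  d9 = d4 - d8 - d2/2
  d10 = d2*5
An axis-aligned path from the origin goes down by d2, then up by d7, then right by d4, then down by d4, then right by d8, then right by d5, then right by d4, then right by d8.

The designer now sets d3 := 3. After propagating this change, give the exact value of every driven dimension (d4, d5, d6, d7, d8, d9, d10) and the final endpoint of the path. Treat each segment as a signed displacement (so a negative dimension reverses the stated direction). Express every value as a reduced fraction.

d4 = 45/4
d5 = 15/4
d6 = 6
d7 = -3/2
d8 = 163/8
d9 = -93/8
d10 = 25
endpoint = (67, -71/4)

Apply edit: d3 := 3
  d4 = d1*5 = 45/4
  d5 = d3*5 - d4 = 15/4
  d6 = d5*4 - d3*3 = 6
  d7 = d1 - d5 = -3/2
  d8 = d2*4 - d7/4 = 163/8
  d9 = d4 - d8 - d2/2 = -93/8
  d10 = d2*5 = 25
Walk from origin (0, 0):
  seg 1: down by d2 = 5 → (0, -5)
  seg 2: up by d7 = -3/2 → (0, -13/2)
  seg 3: right by d4 = 45/4 → (45/4, -13/2)
  seg 4: down by d4 = 45/4 → (45/4, -71/4)
  seg 5: right by d8 = 163/8 → (253/8, -71/4)
  seg 6: right by d5 = 15/4 → (283/8, -71/4)
  seg 7: right by d4 = 45/4 → (373/8, -71/4)
  seg 8: right by d8 = 163/8 → (67, -71/4)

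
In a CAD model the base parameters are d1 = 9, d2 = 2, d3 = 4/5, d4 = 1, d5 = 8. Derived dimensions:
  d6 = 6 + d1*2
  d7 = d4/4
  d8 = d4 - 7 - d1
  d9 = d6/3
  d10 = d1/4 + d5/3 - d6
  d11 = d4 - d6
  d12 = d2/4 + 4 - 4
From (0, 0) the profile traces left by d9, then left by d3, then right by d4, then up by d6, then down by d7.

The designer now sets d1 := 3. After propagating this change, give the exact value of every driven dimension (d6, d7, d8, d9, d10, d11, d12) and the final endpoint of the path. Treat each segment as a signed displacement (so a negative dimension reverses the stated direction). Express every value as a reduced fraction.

Apply edit: d1 := 3
  d6 = 6 + d1*2 = 12
  d7 = d4/4 = 1/4
  d8 = d4 - 7 - d1 = -9
  d9 = d6/3 = 4
  d10 = d1/4 + d5/3 - d6 = -103/12
  d11 = d4 - d6 = -11
  d12 = d2/4 + 4 - 4 = 1/2
Walk from origin (0, 0):
  seg 1: left by d9 = 4 → (-4, 0)
  seg 2: left by d3 = 4/5 → (-24/5, 0)
  seg 3: right by d4 = 1 → (-19/5, 0)
  seg 4: up by d6 = 12 → (-19/5, 12)
  seg 5: down by d7 = 1/4 → (-19/5, 47/4)

d6 = 12
d7 = 1/4
d8 = -9
d9 = 4
d10 = -103/12
d11 = -11
d12 = 1/2
endpoint = (-19/5, 47/4)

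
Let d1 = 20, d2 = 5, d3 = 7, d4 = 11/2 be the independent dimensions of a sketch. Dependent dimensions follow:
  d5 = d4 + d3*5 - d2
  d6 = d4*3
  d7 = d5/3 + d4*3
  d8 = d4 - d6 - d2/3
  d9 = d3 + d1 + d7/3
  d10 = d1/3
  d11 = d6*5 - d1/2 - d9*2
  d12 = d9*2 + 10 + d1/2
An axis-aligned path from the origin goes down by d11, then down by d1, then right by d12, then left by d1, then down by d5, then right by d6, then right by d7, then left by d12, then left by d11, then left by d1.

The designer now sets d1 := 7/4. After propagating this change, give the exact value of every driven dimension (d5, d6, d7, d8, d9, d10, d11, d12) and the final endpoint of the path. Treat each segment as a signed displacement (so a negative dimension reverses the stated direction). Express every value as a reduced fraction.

Apply edit: d1 := 7/4
  d5 = d4 + d3*5 - d2 = 71/2
  d6 = d4*3 = 33/2
  d7 = d5/3 + d4*3 = 85/3
  d8 = d4 - d6 - d2/3 = -38/3
  d9 = d3 + d1 + d7/3 = 655/36
  d10 = d1/3 = 7/12
  d11 = d6*5 - d1/2 - d9*2 = 3257/72
  d12 = d9*2 + 10 + d1/2 = 3403/72
Walk from origin (0, 0):
  seg 1: down by d11 = 3257/72 → (0, -3257/72)
  seg 2: down by d1 = 7/4 → (0, -3383/72)
  seg 3: right by d12 = 3403/72 → (3403/72, -3383/72)
  seg 4: left by d1 = 7/4 → (3277/72, -3383/72)
  seg 5: down by d5 = 71/2 → (3277/72, -5939/72)
  seg 6: right by d6 = 33/2 → (4465/72, -5939/72)
  seg 7: right by d7 = 85/3 → (6505/72, -5939/72)
  seg 8: left by d12 = 3403/72 → (517/12, -5939/72)
  seg 9: left by d11 = 3257/72 → (-155/72, -5939/72)
  seg 10: left by d1 = 7/4 → (-281/72, -5939/72)

d5 = 71/2
d6 = 33/2
d7 = 85/3
d8 = -38/3
d9 = 655/36
d10 = 7/12
d11 = 3257/72
d12 = 3403/72
endpoint = (-281/72, -5939/72)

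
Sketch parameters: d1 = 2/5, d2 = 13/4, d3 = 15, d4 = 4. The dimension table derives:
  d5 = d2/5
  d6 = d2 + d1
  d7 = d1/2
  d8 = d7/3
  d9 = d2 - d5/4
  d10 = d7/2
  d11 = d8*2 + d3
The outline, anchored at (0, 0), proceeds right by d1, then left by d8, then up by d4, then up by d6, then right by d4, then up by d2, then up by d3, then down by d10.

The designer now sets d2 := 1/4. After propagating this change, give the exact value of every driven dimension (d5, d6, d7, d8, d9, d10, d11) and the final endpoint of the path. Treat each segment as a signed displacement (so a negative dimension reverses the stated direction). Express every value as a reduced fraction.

Apply edit: d2 := 1/4
  d5 = d2/5 = 1/20
  d6 = d2 + d1 = 13/20
  d7 = d1/2 = 1/5
  d8 = d7/3 = 1/15
  d9 = d2 - d5/4 = 19/80
  d10 = d7/2 = 1/10
  d11 = d8*2 + d3 = 227/15
Walk from origin (0, 0):
  seg 1: right by d1 = 2/5 → (2/5, 0)
  seg 2: left by d8 = 1/15 → (1/3, 0)
  seg 3: up by d4 = 4 → (1/3, 4)
  seg 4: up by d6 = 13/20 → (1/3, 93/20)
  seg 5: right by d4 = 4 → (13/3, 93/20)
  seg 6: up by d2 = 1/4 → (13/3, 49/10)
  seg 7: up by d3 = 15 → (13/3, 199/10)
  seg 8: down by d10 = 1/10 → (13/3, 99/5)

d5 = 1/20
d6 = 13/20
d7 = 1/5
d8 = 1/15
d9 = 19/80
d10 = 1/10
d11 = 227/15
endpoint = (13/3, 99/5)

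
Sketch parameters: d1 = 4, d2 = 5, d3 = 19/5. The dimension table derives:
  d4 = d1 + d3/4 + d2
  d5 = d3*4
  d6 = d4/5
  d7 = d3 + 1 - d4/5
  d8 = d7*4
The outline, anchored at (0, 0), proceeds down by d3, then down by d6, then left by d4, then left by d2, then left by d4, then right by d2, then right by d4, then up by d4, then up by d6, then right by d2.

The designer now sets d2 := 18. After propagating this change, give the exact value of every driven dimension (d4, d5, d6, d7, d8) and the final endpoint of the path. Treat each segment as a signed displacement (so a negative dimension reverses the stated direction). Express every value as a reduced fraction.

Apply edit: d2 := 18
  d4 = d1 + d3/4 + d2 = 459/20
  d5 = d3*4 = 76/5
  d6 = d4/5 = 459/100
  d7 = d3 + 1 - d4/5 = 21/100
  d8 = d7*4 = 21/25
Walk from origin (0, 0):
  seg 1: down by d3 = 19/5 → (0, -19/5)
  seg 2: down by d6 = 459/100 → (0, -839/100)
  seg 3: left by d4 = 459/20 → (-459/20, -839/100)
  seg 4: left by d2 = 18 → (-819/20, -839/100)
  seg 5: left by d4 = 459/20 → (-639/10, -839/100)
  seg 6: right by d2 = 18 → (-459/10, -839/100)
  seg 7: right by d4 = 459/20 → (-459/20, -839/100)
  seg 8: up by d4 = 459/20 → (-459/20, 364/25)
  seg 9: up by d6 = 459/100 → (-459/20, 383/20)
  seg 10: right by d2 = 18 → (-99/20, 383/20)

d4 = 459/20
d5 = 76/5
d6 = 459/100
d7 = 21/100
d8 = 21/25
endpoint = (-99/20, 383/20)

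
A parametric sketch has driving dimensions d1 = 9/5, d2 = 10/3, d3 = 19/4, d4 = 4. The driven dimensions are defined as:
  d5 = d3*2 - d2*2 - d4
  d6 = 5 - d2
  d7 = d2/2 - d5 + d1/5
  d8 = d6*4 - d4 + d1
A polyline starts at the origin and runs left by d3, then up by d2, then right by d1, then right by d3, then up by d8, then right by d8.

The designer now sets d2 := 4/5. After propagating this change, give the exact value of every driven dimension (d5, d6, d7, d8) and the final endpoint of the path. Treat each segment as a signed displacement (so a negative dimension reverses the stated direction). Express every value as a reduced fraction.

d5 = 39/10
d6 = 21/5
d7 = -157/50
d8 = 73/5
endpoint = (82/5, 77/5)

Apply edit: d2 := 4/5
  d5 = d3*2 - d2*2 - d4 = 39/10
  d6 = 5 - d2 = 21/5
  d7 = d2/2 - d5 + d1/5 = -157/50
  d8 = d6*4 - d4 + d1 = 73/5
Walk from origin (0, 0):
  seg 1: left by d3 = 19/4 → (-19/4, 0)
  seg 2: up by d2 = 4/5 → (-19/4, 4/5)
  seg 3: right by d1 = 9/5 → (-59/20, 4/5)
  seg 4: right by d3 = 19/4 → (9/5, 4/5)
  seg 5: up by d8 = 73/5 → (9/5, 77/5)
  seg 6: right by d8 = 73/5 → (82/5, 77/5)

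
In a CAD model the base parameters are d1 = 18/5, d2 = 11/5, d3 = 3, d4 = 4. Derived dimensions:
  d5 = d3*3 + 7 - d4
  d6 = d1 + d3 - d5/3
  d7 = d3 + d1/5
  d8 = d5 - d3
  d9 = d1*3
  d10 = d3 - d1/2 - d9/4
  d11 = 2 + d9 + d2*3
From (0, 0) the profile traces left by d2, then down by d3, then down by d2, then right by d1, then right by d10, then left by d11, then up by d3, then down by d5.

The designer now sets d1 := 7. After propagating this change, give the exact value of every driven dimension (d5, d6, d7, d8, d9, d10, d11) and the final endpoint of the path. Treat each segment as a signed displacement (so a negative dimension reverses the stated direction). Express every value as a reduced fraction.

Apply edit: d1 := 7
  d5 = d3*3 + 7 - d4 = 12
  d6 = d1 + d3 - d5/3 = 6
  d7 = d3 + d1/5 = 22/5
  d8 = d5 - d3 = 9
  d9 = d1*3 = 21
  d10 = d3 - d1/2 - d9/4 = -23/4
  d11 = 2 + d9 + d2*3 = 148/5
Walk from origin (0, 0):
  seg 1: left by d2 = 11/5 → (-11/5, 0)
  seg 2: down by d3 = 3 → (-11/5, -3)
  seg 3: down by d2 = 11/5 → (-11/5, -26/5)
  seg 4: right by d1 = 7 → (24/5, -26/5)
  seg 5: right by d10 = -23/4 → (-19/20, -26/5)
  seg 6: left by d11 = 148/5 → (-611/20, -26/5)
  seg 7: up by d3 = 3 → (-611/20, -11/5)
  seg 8: down by d5 = 12 → (-611/20, -71/5)

d5 = 12
d6 = 6
d7 = 22/5
d8 = 9
d9 = 21
d10 = -23/4
d11 = 148/5
endpoint = (-611/20, -71/5)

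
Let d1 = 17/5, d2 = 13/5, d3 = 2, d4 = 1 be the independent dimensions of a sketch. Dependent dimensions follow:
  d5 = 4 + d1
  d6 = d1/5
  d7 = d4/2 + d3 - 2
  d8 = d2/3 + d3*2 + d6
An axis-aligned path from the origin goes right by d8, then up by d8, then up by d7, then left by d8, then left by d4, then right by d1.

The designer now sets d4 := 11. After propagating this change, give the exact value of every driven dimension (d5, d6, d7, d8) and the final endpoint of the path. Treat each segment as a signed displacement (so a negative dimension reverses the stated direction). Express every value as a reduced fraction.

Apply edit: d4 := 11
  d5 = 4 + d1 = 37/5
  d6 = d1/5 = 17/25
  d7 = d4/2 + d3 - 2 = 11/2
  d8 = d2/3 + d3*2 + d6 = 416/75
Walk from origin (0, 0):
  seg 1: right by d8 = 416/75 → (416/75, 0)
  seg 2: up by d8 = 416/75 → (416/75, 416/75)
  seg 3: up by d7 = 11/2 → (416/75, 1657/150)
  seg 4: left by d8 = 416/75 → (0, 1657/150)
  seg 5: left by d4 = 11 → (-11, 1657/150)
  seg 6: right by d1 = 17/5 → (-38/5, 1657/150)

d5 = 37/5
d6 = 17/25
d7 = 11/2
d8 = 416/75
endpoint = (-38/5, 1657/150)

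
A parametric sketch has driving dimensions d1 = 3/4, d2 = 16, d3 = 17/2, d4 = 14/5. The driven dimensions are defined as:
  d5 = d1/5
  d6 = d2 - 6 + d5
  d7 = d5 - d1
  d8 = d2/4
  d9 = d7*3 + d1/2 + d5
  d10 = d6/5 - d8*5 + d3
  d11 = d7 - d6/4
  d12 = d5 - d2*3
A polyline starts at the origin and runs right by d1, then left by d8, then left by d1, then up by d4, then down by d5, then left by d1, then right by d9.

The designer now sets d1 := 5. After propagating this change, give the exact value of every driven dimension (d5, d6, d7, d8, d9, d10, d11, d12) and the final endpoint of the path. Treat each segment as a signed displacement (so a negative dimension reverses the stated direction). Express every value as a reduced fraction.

Apply edit: d1 := 5
  d5 = d1/5 = 1
  d6 = d2 - 6 + d5 = 11
  d7 = d5 - d1 = -4
  d8 = d2/4 = 4
  d9 = d7*3 + d1/2 + d5 = -17/2
  d10 = d6/5 - d8*5 + d3 = -93/10
  d11 = d7 - d6/4 = -27/4
  d12 = d5 - d2*3 = -47
Walk from origin (0, 0):
  seg 1: right by d1 = 5 → (5, 0)
  seg 2: left by d8 = 4 → (1, 0)
  seg 3: left by d1 = 5 → (-4, 0)
  seg 4: up by d4 = 14/5 → (-4, 14/5)
  seg 5: down by d5 = 1 → (-4, 9/5)
  seg 6: left by d1 = 5 → (-9, 9/5)
  seg 7: right by d9 = -17/2 → (-35/2, 9/5)

d5 = 1
d6 = 11
d7 = -4
d8 = 4
d9 = -17/2
d10 = -93/10
d11 = -27/4
d12 = -47
endpoint = (-35/2, 9/5)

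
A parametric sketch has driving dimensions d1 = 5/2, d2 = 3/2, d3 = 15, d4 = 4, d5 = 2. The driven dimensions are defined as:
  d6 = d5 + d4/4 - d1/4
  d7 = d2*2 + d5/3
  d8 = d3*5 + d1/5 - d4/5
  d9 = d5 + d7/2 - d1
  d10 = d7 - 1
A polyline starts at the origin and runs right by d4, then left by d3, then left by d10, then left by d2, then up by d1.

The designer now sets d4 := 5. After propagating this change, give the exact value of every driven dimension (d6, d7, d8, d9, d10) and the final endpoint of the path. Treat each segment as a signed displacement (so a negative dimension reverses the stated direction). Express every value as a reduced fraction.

d6 = 21/8
d7 = 11/3
d8 = 149/2
d9 = 4/3
d10 = 8/3
endpoint = (-85/6, 5/2)

Apply edit: d4 := 5
  d6 = d5 + d4/4 - d1/4 = 21/8
  d7 = d2*2 + d5/3 = 11/3
  d8 = d3*5 + d1/5 - d4/5 = 149/2
  d9 = d5 + d7/2 - d1 = 4/3
  d10 = d7 - 1 = 8/3
Walk from origin (0, 0):
  seg 1: right by d4 = 5 → (5, 0)
  seg 2: left by d3 = 15 → (-10, 0)
  seg 3: left by d10 = 8/3 → (-38/3, 0)
  seg 4: left by d2 = 3/2 → (-85/6, 0)
  seg 5: up by d1 = 5/2 → (-85/6, 5/2)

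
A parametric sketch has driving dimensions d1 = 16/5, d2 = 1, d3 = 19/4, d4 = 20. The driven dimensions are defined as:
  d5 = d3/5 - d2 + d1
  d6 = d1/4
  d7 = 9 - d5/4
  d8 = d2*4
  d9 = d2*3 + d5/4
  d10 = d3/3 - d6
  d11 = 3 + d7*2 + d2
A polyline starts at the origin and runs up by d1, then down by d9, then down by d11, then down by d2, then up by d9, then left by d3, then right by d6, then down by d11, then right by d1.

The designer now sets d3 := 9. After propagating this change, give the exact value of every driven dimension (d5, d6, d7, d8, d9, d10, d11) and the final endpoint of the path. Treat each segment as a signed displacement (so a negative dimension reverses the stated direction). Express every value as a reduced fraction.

d5 = 4
d6 = 4/5
d7 = 8
d8 = 4
d9 = 4
d10 = 11/5
d11 = 20
endpoint = (-5, -189/5)

Apply edit: d3 := 9
  d5 = d3/5 - d2 + d1 = 4
  d6 = d1/4 = 4/5
  d7 = 9 - d5/4 = 8
  d8 = d2*4 = 4
  d9 = d2*3 + d5/4 = 4
  d10 = d3/3 - d6 = 11/5
  d11 = 3 + d7*2 + d2 = 20
Walk from origin (0, 0):
  seg 1: up by d1 = 16/5 → (0, 16/5)
  seg 2: down by d9 = 4 → (0, -4/5)
  seg 3: down by d11 = 20 → (0, -104/5)
  seg 4: down by d2 = 1 → (0, -109/5)
  seg 5: up by d9 = 4 → (0, -89/5)
  seg 6: left by d3 = 9 → (-9, -89/5)
  seg 7: right by d6 = 4/5 → (-41/5, -89/5)
  seg 8: down by d11 = 20 → (-41/5, -189/5)
  seg 9: right by d1 = 16/5 → (-5, -189/5)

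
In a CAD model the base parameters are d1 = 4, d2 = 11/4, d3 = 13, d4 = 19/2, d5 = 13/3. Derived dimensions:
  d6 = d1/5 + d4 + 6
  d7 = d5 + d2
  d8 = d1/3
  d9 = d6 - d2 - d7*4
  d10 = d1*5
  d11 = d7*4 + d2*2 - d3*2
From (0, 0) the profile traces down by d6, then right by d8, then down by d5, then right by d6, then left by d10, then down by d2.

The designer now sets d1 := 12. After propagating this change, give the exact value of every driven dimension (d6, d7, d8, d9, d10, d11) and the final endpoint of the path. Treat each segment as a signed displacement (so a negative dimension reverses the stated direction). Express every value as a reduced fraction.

d6 = 179/10
d7 = 85/12
d8 = 4
d9 = -791/60
d10 = 60
d11 = 47/6
endpoint = (-381/10, -1499/60)

Apply edit: d1 := 12
  d6 = d1/5 + d4 + 6 = 179/10
  d7 = d5 + d2 = 85/12
  d8 = d1/3 = 4
  d9 = d6 - d2 - d7*4 = -791/60
  d10 = d1*5 = 60
  d11 = d7*4 + d2*2 - d3*2 = 47/6
Walk from origin (0, 0):
  seg 1: down by d6 = 179/10 → (0, -179/10)
  seg 2: right by d8 = 4 → (4, -179/10)
  seg 3: down by d5 = 13/3 → (4, -667/30)
  seg 4: right by d6 = 179/10 → (219/10, -667/30)
  seg 5: left by d10 = 60 → (-381/10, -667/30)
  seg 6: down by d2 = 11/4 → (-381/10, -1499/60)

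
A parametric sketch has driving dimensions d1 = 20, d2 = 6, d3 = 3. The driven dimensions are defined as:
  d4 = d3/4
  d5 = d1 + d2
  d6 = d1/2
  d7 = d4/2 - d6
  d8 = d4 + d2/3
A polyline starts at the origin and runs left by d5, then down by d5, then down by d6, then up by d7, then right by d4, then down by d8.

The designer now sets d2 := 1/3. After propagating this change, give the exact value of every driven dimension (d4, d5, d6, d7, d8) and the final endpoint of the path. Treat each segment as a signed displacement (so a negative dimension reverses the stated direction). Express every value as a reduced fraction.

d4 = 3/4
d5 = 61/3
d6 = 10
d7 = -77/8
d8 = 31/36
endpoint = (-235/12, -2939/72)

Apply edit: d2 := 1/3
  d4 = d3/4 = 3/4
  d5 = d1 + d2 = 61/3
  d6 = d1/2 = 10
  d7 = d4/2 - d6 = -77/8
  d8 = d4 + d2/3 = 31/36
Walk from origin (0, 0):
  seg 1: left by d5 = 61/3 → (-61/3, 0)
  seg 2: down by d5 = 61/3 → (-61/3, -61/3)
  seg 3: down by d6 = 10 → (-61/3, -91/3)
  seg 4: up by d7 = -77/8 → (-61/3, -959/24)
  seg 5: right by d4 = 3/4 → (-235/12, -959/24)
  seg 6: down by d8 = 31/36 → (-235/12, -2939/72)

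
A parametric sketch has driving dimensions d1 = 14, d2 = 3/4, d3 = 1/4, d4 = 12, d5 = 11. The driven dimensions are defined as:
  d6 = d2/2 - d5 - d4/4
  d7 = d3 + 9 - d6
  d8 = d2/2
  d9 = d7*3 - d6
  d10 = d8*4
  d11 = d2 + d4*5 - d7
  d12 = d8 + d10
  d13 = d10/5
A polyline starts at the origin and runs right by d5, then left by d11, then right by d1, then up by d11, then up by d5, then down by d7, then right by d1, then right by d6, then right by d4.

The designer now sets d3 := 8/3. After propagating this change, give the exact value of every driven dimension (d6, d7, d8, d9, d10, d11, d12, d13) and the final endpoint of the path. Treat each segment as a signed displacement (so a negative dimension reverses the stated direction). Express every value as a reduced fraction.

Apply edit: d3 := 8/3
  d6 = d2/2 - d5 - d4/4 = -109/8
  d7 = d3 + 9 - d6 = 607/24
  d8 = d2/2 = 3/8
  d9 = d7*3 - d6 = 179/2
  d10 = d8*4 = 3/2
  d11 = d2 + d4*5 - d7 = 851/24
  d12 = d8 + d10 = 15/8
  d13 = d10/5 = 3/10
Walk from origin (0, 0):
  seg 1: right by d5 = 11 → (11, 0)
  seg 2: left by d11 = 851/24 → (-587/24, 0)
  seg 3: right by d1 = 14 → (-251/24, 0)
  seg 4: up by d11 = 851/24 → (-251/24, 851/24)
  seg 5: up by d5 = 11 → (-251/24, 1115/24)
  seg 6: down by d7 = 607/24 → (-251/24, 127/6)
  seg 7: right by d1 = 14 → (85/24, 127/6)
  seg 8: right by d6 = -109/8 → (-121/12, 127/6)
  seg 9: right by d4 = 12 → (23/12, 127/6)

d6 = -109/8
d7 = 607/24
d8 = 3/8
d9 = 179/2
d10 = 3/2
d11 = 851/24
d12 = 15/8
d13 = 3/10
endpoint = (23/12, 127/6)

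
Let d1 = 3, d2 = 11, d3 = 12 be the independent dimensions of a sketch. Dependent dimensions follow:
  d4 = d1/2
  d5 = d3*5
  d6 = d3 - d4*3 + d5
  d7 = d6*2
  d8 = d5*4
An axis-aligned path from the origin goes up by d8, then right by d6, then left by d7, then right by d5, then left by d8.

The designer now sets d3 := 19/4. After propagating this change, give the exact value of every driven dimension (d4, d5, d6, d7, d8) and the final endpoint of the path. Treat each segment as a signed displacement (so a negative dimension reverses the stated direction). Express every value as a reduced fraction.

d4 = 3/2
d5 = 95/4
d6 = 24
d7 = 48
d8 = 95
endpoint = (-381/4, 95)

Apply edit: d3 := 19/4
  d4 = d1/2 = 3/2
  d5 = d3*5 = 95/4
  d6 = d3 - d4*3 + d5 = 24
  d7 = d6*2 = 48
  d8 = d5*4 = 95
Walk from origin (0, 0):
  seg 1: up by d8 = 95 → (0, 95)
  seg 2: right by d6 = 24 → (24, 95)
  seg 3: left by d7 = 48 → (-24, 95)
  seg 4: right by d5 = 95/4 → (-1/4, 95)
  seg 5: left by d8 = 95 → (-381/4, 95)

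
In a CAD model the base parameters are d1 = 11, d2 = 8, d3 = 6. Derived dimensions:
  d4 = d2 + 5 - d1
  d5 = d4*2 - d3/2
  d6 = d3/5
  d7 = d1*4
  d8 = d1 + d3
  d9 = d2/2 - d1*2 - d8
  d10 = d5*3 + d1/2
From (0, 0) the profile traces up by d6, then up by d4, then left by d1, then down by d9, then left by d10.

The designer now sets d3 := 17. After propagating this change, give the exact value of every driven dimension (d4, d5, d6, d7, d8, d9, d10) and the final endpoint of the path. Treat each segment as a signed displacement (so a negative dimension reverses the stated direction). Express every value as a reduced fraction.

d4 = 2
d5 = -9/2
d6 = 17/5
d7 = 44
d8 = 28
d9 = -46
d10 = -8
endpoint = (-3, 257/5)

Apply edit: d3 := 17
  d4 = d2 + 5 - d1 = 2
  d5 = d4*2 - d3/2 = -9/2
  d6 = d3/5 = 17/5
  d7 = d1*4 = 44
  d8 = d1 + d3 = 28
  d9 = d2/2 - d1*2 - d8 = -46
  d10 = d5*3 + d1/2 = -8
Walk from origin (0, 0):
  seg 1: up by d6 = 17/5 → (0, 17/5)
  seg 2: up by d4 = 2 → (0, 27/5)
  seg 3: left by d1 = 11 → (-11, 27/5)
  seg 4: down by d9 = -46 → (-11, 257/5)
  seg 5: left by d10 = -8 → (-3, 257/5)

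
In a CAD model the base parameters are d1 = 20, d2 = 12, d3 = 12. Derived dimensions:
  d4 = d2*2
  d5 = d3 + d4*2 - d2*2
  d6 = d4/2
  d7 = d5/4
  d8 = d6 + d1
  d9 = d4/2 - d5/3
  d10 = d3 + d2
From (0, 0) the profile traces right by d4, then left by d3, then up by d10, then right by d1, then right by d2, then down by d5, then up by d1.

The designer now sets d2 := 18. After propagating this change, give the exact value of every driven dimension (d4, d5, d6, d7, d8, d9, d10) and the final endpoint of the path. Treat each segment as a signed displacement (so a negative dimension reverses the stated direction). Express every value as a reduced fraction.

Apply edit: d2 := 18
  d4 = d2*2 = 36
  d5 = d3 + d4*2 - d2*2 = 48
  d6 = d4/2 = 18
  d7 = d5/4 = 12
  d8 = d6 + d1 = 38
  d9 = d4/2 - d5/3 = 2
  d10 = d3 + d2 = 30
Walk from origin (0, 0):
  seg 1: right by d4 = 36 → (36, 0)
  seg 2: left by d3 = 12 → (24, 0)
  seg 3: up by d10 = 30 → (24, 30)
  seg 4: right by d1 = 20 → (44, 30)
  seg 5: right by d2 = 18 → (62, 30)
  seg 6: down by d5 = 48 → (62, -18)
  seg 7: up by d1 = 20 → (62, 2)

d4 = 36
d5 = 48
d6 = 18
d7 = 12
d8 = 38
d9 = 2
d10 = 30
endpoint = (62, 2)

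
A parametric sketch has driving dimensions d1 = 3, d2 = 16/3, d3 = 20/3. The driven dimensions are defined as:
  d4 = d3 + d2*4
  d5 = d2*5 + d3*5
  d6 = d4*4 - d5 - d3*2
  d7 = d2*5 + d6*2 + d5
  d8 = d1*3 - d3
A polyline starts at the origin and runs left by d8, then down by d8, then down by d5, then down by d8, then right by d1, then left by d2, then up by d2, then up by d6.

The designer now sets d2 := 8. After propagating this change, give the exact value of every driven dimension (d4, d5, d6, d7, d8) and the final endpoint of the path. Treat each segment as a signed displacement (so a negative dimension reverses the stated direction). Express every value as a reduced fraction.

d4 = 116/3
d5 = 220/3
d6 = 68
d7 = 748/3
d8 = 7/3
endpoint = (-22/3, -2)

Apply edit: d2 := 8
  d4 = d3 + d2*4 = 116/3
  d5 = d2*5 + d3*5 = 220/3
  d6 = d4*4 - d5 - d3*2 = 68
  d7 = d2*5 + d6*2 + d5 = 748/3
  d8 = d1*3 - d3 = 7/3
Walk from origin (0, 0):
  seg 1: left by d8 = 7/3 → (-7/3, 0)
  seg 2: down by d8 = 7/3 → (-7/3, -7/3)
  seg 3: down by d5 = 220/3 → (-7/3, -227/3)
  seg 4: down by d8 = 7/3 → (-7/3, -78)
  seg 5: right by d1 = 3 → (2/3, -78)
  seg 6: left by d2 = 8 → (-22/3, -78)
  seg 7: up by d2 = 8 → (-22/3, -70)
  seg 8: up by d6 = 68 → (-22/3, -2)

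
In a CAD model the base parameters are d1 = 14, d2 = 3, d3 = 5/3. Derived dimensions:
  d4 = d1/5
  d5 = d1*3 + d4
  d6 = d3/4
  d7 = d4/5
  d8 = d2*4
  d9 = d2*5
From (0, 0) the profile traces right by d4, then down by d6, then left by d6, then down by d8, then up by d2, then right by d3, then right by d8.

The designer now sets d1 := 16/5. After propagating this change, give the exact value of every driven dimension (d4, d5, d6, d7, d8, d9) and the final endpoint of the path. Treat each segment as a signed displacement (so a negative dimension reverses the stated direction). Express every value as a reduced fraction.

Apply edit: d1 := 16/5
  d4 = d1/5 = 16/25
  d5 = d1*3 + d4 = 256/25
  d6 = d3/4 = 5/12
  d7 = d4/5 = 16/125
  d8 = d2*4 = 12
  d9 = d2*5 = 15
Walk from origin (0, 0):
  seg 1: right by d4 = 16/25 → (16/25, 0)
  seg 2: down by d6 = 5/12 → (16/25, -5/12)
  seg 3: left by d6 = 5/12 → (67/300, -5/12)
  seg 4: down by d8 = 12 → (67/300, -149/12)
  seg 5: up by d2 = 3 → (67/300, -113/12)
  seg 6: right by d3 = 5/3 → (189/100, -113/12)
  seg 7: right by d8 = 12 → (1389/100, -113/12)

d4 = 16/25
d5 = 256/25
d6 = 5/12
d7 = 16/125
d8 = 12
d9 = 15
endpoint = (1389/100, -113/12)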